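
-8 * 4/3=-32/3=-10.67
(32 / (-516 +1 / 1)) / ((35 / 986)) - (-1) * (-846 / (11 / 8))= -122340272 / 198275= -617.02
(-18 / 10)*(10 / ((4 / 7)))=-63 / 2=-31.50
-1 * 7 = -7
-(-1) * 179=179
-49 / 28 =-7 / 4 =-1.75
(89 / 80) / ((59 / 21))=1869 / 4720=0.40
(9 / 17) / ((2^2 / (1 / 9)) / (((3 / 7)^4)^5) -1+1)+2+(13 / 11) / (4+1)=2.24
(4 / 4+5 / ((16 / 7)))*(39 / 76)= 1989 / 1216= 1.64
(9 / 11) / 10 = 9 / 110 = 0.08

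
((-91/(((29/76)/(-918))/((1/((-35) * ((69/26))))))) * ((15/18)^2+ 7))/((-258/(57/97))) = 574582762/13910285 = 41.31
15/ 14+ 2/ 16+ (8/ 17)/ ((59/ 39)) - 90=-4970447/ 56168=-88.49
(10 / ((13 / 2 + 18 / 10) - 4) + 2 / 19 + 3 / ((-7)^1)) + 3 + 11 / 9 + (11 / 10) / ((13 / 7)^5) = 1199068030397 / 191108220030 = 6.27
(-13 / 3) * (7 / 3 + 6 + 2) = -403 / 9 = -44.78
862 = 862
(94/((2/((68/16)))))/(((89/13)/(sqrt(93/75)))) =10387 * sqrt(31)/1780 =32.49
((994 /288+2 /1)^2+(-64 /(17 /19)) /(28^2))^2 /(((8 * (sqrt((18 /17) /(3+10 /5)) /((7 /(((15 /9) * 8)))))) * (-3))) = -261877304601981121 * sqrt(170) /81835767512432640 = -41.72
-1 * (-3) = 3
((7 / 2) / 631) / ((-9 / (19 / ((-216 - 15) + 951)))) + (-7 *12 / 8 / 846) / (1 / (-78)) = 372081829 / 384354720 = 0.97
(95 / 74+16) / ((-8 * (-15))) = 1279 / 8880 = 0.14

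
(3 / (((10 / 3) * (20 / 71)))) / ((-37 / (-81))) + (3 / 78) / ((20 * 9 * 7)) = 21195403 / 3030300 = 6.99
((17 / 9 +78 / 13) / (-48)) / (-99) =71 / 42768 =0.00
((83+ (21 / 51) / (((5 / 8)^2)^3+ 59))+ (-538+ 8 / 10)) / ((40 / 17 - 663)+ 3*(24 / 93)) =18528981182617 / 26919770120565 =0.69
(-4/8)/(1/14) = -7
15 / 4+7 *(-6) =-153 / 4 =-38.25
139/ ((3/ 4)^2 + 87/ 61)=135664/ 1941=69.89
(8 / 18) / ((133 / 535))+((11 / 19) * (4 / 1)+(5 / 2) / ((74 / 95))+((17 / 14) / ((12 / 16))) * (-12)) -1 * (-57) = 7951555 / 177156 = 44.88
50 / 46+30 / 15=71 / 23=3.09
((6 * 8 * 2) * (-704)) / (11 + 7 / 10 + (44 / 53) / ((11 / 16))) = -35819520 / 6841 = -5236.01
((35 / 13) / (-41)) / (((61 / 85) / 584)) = -1737400 / 32513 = -53.44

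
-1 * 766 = -766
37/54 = 0.69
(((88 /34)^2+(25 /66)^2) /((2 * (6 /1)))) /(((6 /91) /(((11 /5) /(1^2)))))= 783859531 /41199840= 19.03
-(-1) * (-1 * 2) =-2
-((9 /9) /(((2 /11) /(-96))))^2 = -278784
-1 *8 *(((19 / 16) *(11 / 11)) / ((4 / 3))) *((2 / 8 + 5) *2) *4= -1197 / 4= -299.25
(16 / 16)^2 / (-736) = -1 / 736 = -0.00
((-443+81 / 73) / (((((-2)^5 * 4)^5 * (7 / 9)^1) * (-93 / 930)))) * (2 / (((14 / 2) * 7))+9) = -321531615 / 215083372249088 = -0.00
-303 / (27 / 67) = -6767 / 9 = -751.89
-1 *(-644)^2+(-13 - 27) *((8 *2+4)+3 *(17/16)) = -831327/2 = -415663.50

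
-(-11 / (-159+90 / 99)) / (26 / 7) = -847 / 45214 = -0.02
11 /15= 0.73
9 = 9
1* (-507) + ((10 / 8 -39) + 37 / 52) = -14145 / 26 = -544.04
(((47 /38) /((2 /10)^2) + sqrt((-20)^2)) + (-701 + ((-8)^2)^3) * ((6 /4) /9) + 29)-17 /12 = 9952733 /228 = 43652.34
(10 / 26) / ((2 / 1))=5 / 26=0.19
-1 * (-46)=46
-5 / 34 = -0.15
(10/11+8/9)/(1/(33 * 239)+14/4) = 85084/165633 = 0.51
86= 86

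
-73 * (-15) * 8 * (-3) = -26280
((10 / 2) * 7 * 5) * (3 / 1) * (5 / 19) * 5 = 13125 / 19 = 690.79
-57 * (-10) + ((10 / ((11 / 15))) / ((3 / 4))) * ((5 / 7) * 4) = 621.95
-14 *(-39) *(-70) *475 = -18154500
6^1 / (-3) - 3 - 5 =-10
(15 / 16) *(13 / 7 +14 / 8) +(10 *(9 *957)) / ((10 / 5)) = 19294635 / 448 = 43068.38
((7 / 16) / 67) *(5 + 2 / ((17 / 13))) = 777 / 18224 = 0.04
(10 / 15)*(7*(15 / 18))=35 / 9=3.89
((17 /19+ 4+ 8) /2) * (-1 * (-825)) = 202125 /38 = 5319.08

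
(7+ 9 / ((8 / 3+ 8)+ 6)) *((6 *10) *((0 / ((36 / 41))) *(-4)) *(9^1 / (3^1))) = 0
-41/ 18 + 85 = 1489/ 18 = 82.72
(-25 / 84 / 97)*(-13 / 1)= 0.04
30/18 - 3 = -4/3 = -1.33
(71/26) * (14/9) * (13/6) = 497/54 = 9.20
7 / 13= 0.54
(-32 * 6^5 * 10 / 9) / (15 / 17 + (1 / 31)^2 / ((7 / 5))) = -313080.27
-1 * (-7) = 7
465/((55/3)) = 279/11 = 25.36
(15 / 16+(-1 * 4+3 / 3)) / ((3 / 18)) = -99 / 8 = -12.38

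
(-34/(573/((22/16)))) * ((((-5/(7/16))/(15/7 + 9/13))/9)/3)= 24310/1995759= 0.01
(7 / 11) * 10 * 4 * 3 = 840 / 11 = 76.36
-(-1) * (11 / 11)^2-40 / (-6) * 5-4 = 91 / 3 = 30.33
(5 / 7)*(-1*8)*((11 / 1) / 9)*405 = -19800 / 7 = -2828.57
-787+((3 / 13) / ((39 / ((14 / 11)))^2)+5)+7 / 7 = -622855895 / 797511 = -781.00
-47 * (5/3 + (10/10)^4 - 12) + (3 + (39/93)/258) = 3532463/7998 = 441.67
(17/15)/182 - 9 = -24553/2730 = -8.99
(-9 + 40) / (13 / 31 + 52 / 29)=14.01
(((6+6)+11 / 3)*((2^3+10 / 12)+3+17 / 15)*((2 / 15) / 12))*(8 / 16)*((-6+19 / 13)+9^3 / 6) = 55598603 / 421200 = 132.00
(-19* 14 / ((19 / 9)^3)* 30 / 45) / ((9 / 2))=-1512 / 361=-4.19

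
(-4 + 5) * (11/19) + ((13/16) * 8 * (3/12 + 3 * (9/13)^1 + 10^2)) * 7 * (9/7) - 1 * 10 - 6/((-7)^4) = 2181209147/364952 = 5976.70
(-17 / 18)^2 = 289 / 324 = 0.89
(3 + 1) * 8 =32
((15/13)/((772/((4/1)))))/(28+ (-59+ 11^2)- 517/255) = 3825/56284397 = 0.00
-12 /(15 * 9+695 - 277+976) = -12 /1529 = -0.01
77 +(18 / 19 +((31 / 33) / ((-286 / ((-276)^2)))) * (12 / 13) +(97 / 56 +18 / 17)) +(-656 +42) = -282671663269 / 369881512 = -764.22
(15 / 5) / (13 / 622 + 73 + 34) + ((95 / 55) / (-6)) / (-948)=39338887 / 1388321352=0.03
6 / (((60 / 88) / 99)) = 4356 / 5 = 871.20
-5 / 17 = -0.29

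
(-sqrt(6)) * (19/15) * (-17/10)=323 * sqrt(6)/150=5.27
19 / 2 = 9.50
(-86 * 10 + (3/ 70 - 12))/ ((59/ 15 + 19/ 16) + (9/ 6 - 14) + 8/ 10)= 1464888/ 11053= 132.53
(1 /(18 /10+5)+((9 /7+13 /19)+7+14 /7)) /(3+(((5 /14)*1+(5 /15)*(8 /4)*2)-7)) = -150813 /31331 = -4.81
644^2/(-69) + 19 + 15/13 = -233630/39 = -5990.51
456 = 456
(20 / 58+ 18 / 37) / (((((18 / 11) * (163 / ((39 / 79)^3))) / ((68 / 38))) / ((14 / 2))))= 7695836148 / 1638408533159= 0.00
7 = 7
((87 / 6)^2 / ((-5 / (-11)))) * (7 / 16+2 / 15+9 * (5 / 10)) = 11258467 / 4800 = 2345.51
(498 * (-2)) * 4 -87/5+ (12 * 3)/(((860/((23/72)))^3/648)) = -40721831642233/10176896000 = -4001.40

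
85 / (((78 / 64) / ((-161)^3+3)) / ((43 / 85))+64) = 488106594880 / 367515550477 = 1.33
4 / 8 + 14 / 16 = 11 / 8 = 1.38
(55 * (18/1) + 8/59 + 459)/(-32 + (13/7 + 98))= 598493/28025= 21.36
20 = 20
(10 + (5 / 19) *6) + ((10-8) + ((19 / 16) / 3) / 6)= 74665 / 5472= 13.64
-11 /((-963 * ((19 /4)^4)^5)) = 12094627905536 /36199144439616757740201443763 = 0.00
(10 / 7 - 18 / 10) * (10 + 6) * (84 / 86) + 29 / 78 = -91109 / 16770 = -5.43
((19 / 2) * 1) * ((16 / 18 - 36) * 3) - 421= -4265 / 3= -1421.67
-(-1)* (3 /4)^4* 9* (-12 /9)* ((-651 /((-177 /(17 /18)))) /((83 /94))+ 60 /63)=-40702527 /2193856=-18.55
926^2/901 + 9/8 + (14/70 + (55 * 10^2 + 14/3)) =698204939/108120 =6457.69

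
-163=-163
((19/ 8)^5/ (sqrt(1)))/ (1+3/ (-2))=-2476099/ 16384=-151.13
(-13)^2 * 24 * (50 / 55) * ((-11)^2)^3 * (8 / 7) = 52257828480 / 7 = 7465404068.57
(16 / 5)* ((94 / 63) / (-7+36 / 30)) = -1504 / 1827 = -0.82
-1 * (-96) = 96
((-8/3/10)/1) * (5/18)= -2/27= -0.07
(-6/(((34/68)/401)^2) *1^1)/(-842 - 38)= 482403/110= 4385.48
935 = 935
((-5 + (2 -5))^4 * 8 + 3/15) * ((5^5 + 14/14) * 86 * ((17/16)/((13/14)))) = 1310379182511/130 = 10079839865.47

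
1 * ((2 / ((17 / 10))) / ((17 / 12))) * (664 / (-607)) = -159360 / 175423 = -0.91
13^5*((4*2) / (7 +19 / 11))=4084223 / 12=340351.92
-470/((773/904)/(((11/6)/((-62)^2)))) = -584210/2228559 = -0.26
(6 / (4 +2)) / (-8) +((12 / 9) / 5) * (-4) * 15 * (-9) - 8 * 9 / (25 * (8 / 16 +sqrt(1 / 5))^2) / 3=-1157 / 40 +384 * sqrt(5) / 5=142.81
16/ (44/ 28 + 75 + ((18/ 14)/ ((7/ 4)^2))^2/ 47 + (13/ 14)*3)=176944096/ 877652591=0.20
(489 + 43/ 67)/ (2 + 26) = 17.49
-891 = -891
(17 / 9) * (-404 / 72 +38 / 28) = -4556 / 567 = -8.04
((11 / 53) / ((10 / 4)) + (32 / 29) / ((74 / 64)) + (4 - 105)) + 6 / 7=-197261083 / 1990415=-99.11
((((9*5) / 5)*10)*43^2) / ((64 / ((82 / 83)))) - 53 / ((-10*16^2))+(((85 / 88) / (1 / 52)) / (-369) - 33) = 2535.71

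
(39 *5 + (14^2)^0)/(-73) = -196/73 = -2.68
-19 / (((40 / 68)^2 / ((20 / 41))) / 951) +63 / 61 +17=-318312901 / 12505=-25454.85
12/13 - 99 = -1275/13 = -98.08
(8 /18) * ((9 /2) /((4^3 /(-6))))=-0.19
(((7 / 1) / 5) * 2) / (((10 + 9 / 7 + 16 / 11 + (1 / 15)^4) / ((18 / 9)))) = 10914750 / 24831601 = 0.44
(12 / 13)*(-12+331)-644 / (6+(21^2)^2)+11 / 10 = 7472690281 / 25283310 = 295.56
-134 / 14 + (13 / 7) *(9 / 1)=50 / 7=7.14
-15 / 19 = -0.79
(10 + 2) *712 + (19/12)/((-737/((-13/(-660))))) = 49871669513/5837040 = 8544.00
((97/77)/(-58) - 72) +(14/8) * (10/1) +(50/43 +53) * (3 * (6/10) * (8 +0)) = 725.42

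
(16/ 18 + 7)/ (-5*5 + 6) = -71/ 171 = -0.42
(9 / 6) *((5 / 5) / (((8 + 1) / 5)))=5 / 6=0.83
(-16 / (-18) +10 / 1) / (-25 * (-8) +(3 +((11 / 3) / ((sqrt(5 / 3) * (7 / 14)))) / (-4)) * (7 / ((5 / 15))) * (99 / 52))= 8632624 * sqrt(15) / 5361464993 +1695643040 / 48253184937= 0.04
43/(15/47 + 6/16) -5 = 14863/261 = 56.95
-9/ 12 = -3/ 4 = -0.75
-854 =-854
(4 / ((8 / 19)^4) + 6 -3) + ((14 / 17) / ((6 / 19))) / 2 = 6871139 / 52224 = 131.57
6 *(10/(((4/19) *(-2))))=-285/2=-142.50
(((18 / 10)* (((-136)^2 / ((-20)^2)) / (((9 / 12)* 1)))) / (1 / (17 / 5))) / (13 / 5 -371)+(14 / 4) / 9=-438847 / 690750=-0.64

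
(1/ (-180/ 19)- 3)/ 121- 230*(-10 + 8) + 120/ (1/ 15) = 49222241/ 21780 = 2259.97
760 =760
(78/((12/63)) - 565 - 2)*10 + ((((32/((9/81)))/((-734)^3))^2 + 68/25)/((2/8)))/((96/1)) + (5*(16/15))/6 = -1730665013237596933631/1099534597616146050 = -1574.00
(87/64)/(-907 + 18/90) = -435/290176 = -0.00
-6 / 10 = -3 / 5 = -0.60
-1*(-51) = 51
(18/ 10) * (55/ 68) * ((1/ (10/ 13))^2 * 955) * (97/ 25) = 309975237/ 34000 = 9116.92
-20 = -20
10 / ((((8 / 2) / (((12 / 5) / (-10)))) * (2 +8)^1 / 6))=-9 / 25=-0.36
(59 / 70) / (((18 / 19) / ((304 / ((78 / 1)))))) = 42598 / 12285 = 3.47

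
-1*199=-199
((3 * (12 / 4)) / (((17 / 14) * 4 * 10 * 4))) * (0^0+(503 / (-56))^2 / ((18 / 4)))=15713 / 17920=0.88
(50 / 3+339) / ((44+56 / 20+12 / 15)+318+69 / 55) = 58685 / 60531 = 0.97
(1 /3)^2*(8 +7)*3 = 5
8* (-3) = -24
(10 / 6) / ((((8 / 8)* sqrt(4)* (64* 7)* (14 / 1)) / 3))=5 / 12544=0.00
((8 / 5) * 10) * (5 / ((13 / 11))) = 67.69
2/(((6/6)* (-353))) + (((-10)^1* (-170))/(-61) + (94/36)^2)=-146905531/6976692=-21.06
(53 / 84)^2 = 2809 / 7056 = 0.40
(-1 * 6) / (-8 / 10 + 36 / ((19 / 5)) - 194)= 285 / 8803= 0.03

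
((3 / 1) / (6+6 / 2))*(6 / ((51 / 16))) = 32 / 51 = 0.63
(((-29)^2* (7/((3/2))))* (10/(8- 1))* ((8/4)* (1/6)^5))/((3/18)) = 4205/486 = 8.65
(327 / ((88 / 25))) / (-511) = -8175 / 44968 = -0.18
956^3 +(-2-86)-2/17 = 14853286374/17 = 873722727.88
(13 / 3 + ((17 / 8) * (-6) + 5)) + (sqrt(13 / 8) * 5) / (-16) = -41 / 12- 5 * sqrt(26) / 64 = -3.82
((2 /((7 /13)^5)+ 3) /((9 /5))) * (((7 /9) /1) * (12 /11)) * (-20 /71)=-317202800 /50629887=-6.27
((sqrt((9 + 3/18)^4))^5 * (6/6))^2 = 64158439152961731834506988525390625/3656158440062976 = 17548046728482758543.62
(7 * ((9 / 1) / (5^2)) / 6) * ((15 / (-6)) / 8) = -21 / 160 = -0.13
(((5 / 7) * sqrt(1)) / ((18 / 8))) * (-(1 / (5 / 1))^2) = -4 / 315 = -0.01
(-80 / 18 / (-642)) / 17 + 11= 540263 / 49113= 11.00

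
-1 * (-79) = 79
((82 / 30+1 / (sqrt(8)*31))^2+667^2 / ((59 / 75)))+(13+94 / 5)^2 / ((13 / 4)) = 41*sqrt(2) / 930+750752501250223 / 1326756600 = 565855.55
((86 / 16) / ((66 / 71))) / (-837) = -3053 / 441936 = -0.01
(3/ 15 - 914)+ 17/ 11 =-50174/ 55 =-912.25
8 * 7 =56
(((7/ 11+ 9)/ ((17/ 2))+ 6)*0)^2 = 0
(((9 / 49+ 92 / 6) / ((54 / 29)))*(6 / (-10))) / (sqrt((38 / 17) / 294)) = -66149*sqrt(969) / 35910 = -57.34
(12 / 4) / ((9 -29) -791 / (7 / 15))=-3 / 1715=-0.00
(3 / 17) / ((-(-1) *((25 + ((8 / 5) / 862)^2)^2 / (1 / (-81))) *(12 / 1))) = -21566968200625 / 74244308494084732548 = -0.00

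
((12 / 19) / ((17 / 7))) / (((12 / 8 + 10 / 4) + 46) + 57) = 84 / 34561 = 0.00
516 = 516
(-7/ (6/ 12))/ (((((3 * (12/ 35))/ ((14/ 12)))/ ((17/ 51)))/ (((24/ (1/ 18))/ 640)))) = -343/ 96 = -3.57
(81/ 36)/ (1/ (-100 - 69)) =-380.25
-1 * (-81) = 81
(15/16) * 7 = 105/16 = 6.56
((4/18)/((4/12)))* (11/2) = 11/3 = 3.67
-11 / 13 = -0.85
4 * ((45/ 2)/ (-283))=-90/ 283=-0.32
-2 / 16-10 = -81 / 8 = -10.12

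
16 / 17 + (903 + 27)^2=14703316 / 17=864900.94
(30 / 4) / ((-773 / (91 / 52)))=-105 / 6184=-0.02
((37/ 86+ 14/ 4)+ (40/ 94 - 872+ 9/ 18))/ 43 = -3504997/ 173806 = -20.17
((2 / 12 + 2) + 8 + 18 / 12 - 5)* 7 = 140 / 3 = 46.67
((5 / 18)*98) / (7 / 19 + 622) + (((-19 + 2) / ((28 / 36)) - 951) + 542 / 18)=-140457928 / 148995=-942.70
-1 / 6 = -0.17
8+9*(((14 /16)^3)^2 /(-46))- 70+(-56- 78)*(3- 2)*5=-8827971609 /12058624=-732.09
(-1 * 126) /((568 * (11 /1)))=-63 /3124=-0.02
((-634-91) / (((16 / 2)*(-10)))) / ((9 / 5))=725 / 144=5.03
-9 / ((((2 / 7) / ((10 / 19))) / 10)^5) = -47269687500000 / 2476099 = -19090386.73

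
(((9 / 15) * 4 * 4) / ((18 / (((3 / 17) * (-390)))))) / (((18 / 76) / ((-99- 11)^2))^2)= -43974536320000 / 459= -95805090021.79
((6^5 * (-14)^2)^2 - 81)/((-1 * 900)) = -51619302603/20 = -2580965130.15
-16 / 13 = -1.23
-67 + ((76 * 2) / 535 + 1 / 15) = -106972 / 1605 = -66.65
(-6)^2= 36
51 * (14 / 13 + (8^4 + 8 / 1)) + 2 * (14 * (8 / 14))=209374.92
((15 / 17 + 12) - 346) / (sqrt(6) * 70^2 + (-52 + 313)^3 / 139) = -4665107213739 / 1775537331228179 + 536132632700 * sqrt(6) / 5326611993684537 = -0.00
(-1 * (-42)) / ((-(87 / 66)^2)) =-20328 / 841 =-24.17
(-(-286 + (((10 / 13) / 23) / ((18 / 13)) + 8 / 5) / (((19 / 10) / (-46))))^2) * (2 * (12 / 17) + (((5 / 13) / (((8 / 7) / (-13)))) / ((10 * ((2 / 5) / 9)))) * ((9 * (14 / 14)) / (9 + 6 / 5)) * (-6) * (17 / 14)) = -6846731.37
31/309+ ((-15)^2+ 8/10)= 225.90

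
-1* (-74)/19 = 3.89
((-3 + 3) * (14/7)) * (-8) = 0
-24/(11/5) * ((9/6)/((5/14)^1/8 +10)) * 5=-448/55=-8.15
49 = 49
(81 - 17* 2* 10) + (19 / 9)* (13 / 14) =-32387 / 126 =-257.04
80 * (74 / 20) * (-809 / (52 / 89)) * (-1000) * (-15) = -79921110000 / 13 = -6147777692.31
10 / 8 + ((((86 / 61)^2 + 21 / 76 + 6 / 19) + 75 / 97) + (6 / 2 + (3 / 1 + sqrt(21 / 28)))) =sqrt(3) / 2 + 72712866 / 6857803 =11.47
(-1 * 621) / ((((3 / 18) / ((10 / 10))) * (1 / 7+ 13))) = -567 / 2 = -283.50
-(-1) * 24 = 24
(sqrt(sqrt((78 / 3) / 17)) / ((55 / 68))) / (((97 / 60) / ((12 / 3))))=192 * 17^(3 / 4) * 26^(1 / 4) / 1067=3.40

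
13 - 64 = -51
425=425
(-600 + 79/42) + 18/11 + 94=-232147/462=-502.48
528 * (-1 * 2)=-1056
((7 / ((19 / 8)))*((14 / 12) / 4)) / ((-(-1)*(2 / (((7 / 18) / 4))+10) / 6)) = 343 / 2033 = 0.17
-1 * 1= -1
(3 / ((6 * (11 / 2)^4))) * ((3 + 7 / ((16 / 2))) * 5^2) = 775 / 14641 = 0.05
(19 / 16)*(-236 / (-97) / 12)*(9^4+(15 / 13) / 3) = 47809529 / 30264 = 1579.75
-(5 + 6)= -11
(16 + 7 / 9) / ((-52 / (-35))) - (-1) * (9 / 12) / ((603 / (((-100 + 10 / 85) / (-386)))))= 580909403 / 51439518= 11.29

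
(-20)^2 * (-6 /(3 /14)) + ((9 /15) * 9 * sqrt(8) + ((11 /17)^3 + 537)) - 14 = -52454770 /4913 + 54 * sqrt(2) /5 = -10661.46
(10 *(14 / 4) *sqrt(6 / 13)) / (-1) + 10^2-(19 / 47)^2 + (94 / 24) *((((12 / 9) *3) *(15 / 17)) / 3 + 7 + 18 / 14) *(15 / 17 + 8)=11503207081 / 26812842-35 *sqrt(78) / 13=405.24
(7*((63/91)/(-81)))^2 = 49/13689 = 0.00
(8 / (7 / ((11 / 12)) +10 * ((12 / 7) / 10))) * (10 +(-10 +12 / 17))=154 / 255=0.60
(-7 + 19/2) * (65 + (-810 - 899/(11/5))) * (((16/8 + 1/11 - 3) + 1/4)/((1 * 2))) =920025/968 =950.44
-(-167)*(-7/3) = -1169/3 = -389.67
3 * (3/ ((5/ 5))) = 9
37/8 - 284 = -279.38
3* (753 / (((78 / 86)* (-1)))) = -32379 / 13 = -2490.69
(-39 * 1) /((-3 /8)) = 104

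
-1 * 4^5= -1024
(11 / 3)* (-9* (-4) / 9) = 44 / 3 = 14.67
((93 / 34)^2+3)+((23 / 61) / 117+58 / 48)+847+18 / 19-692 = 52557747499 / 313514136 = 167.64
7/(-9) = -7/9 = -0.78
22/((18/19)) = 209/9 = 23.22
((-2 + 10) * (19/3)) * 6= 304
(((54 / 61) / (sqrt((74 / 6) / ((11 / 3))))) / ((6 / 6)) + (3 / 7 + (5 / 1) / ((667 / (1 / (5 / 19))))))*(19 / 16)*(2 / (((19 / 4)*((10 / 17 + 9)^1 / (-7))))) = -3213*sqrt(407) / 367891 - 18139 / 108721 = -0.34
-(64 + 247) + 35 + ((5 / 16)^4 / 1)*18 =-9038343 / 32768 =-275.83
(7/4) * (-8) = -14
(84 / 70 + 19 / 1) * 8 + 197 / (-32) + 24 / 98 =1220599 / 7840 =155.69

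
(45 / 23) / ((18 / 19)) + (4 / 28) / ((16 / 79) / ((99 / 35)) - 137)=711800039 / 344835274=2.06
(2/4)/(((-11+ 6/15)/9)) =-45/106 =-0.42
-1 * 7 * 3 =-21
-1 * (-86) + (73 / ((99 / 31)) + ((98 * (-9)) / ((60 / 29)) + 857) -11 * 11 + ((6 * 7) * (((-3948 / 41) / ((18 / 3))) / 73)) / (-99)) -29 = 1154565719 / 2963070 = 389.65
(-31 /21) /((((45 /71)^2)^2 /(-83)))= 65384255213 /86113125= 759.28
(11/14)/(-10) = -11/140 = -0.08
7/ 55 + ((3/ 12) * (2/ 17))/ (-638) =13799/ 108460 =0.13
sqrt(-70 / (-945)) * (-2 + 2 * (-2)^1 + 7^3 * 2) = 680 * sqrt(6) / 9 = 185.07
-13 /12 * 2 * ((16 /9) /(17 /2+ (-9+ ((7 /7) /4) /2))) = 832 /81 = 10.27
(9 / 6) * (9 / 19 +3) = 5.21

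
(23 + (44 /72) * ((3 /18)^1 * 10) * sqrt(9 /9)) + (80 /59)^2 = 4860457 /187974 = 25.86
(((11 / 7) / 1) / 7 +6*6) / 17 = 1775 / 833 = 2.13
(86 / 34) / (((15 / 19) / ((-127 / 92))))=-103759 / 23460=-4.42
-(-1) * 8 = 8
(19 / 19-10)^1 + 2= -7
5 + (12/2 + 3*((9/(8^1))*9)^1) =331/8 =41.38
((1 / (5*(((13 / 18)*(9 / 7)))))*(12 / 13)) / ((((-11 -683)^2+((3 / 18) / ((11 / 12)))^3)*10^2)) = 0.00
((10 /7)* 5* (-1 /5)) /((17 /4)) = -40 /119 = -0.34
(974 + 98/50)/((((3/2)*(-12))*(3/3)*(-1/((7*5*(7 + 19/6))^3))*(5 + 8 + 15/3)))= 1055317517065/7776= 135714701.27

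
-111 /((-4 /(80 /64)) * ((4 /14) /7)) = 27195 /32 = 849.84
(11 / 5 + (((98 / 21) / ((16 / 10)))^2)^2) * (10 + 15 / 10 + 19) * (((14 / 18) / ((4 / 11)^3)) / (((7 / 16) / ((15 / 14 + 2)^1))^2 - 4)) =-9243.90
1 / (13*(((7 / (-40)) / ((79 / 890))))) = -316 / 8099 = -0.04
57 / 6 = 19 / 2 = 9.50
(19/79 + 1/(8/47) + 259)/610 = 167553/385520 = 0.43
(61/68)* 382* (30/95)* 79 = 2761287/323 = 8548.88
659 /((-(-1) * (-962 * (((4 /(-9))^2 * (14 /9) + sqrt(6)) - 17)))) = 350219619 * sqrt(6) /139389870230 + 5846121459 /139389870230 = 0.05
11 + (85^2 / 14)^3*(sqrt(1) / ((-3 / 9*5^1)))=-226289679191 / 2744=-82467084.25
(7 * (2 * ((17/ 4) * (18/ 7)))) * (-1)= -153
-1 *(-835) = 835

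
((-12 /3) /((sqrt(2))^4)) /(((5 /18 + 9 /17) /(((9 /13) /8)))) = -1377 /12844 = -0.11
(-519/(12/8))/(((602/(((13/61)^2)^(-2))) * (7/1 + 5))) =-2395330493/103162332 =-23.22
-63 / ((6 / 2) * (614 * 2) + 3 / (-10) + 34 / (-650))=-5850 / 342053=-0.02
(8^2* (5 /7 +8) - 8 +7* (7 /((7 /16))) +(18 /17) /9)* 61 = 4804238 /119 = 40371.75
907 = 907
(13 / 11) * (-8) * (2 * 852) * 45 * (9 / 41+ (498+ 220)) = -21348325440 / 41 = -520690864.39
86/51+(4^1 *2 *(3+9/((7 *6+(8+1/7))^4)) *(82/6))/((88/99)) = 3542585444002/9556824771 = 370.69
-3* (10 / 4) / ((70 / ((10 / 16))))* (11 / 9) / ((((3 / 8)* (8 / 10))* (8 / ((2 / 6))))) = -275 / 24192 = -0.01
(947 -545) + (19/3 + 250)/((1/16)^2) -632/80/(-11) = 21787937/330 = 66024.05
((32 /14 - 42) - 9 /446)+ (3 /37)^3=-6283471009 /158138666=-39.73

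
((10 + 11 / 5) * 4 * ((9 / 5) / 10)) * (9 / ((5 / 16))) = 158112 / 625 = 252.98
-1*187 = -187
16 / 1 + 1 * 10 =26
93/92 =1.01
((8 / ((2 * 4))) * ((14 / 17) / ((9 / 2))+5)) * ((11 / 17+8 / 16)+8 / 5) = 370331 / 26010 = 14.24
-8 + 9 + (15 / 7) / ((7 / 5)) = 124 / 49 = 2.53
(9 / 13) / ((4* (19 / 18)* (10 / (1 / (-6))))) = -27 / 9880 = -0.00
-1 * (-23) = 23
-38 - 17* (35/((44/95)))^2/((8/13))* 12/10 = -1466270147/7744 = -189342.74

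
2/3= 0.67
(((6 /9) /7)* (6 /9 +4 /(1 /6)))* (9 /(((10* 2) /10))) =74 /7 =10.57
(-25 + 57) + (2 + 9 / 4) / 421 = 53905 / 1684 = 32.01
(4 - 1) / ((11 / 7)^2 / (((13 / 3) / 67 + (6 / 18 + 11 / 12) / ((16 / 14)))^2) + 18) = 2720352649 / 17990731062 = 0.15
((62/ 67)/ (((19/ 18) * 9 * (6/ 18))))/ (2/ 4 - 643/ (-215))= 159960/ 1910773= 0.08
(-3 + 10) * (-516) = -3612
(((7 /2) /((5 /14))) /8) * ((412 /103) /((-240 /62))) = -1519 /1200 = -1.27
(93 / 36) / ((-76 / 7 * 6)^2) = 1519 / 2495232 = 0.00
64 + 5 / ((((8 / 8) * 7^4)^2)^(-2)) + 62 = 166164652848131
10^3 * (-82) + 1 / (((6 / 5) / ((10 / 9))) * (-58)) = -128412025 / 1566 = -82000.02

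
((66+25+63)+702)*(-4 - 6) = -8560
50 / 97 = 0.52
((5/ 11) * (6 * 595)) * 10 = 178500/ 11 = 16227.27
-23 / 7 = -3.29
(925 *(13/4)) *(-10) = -60125/2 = -30062.50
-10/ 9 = -1.11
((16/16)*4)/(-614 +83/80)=-0.01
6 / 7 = 0.86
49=49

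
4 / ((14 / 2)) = 4 / 7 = 0.57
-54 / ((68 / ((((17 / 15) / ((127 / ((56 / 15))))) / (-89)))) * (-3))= -28 / 282575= -0.00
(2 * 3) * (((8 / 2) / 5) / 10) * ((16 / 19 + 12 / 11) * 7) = 33936 / 5225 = 6.49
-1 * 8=-8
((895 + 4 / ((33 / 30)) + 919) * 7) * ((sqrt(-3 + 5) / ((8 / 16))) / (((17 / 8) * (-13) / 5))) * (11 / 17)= -4214.65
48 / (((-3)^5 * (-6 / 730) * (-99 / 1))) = -5840 / 24057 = -0.24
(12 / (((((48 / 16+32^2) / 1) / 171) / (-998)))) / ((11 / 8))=-16383168 / 11297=-1450.22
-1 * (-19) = 19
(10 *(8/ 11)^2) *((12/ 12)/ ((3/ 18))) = 3840/ 121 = 31.74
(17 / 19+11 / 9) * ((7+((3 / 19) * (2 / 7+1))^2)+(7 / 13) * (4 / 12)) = 1803249062 / 117967941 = 15.29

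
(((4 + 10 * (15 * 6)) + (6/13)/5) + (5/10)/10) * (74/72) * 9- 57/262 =8363.10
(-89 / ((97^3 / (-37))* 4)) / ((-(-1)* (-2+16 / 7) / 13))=299663 / 7301384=0.04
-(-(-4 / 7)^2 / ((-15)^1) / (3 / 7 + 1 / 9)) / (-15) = 8 / 2975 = 0.00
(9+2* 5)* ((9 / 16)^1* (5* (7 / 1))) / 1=5985 / 16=374.06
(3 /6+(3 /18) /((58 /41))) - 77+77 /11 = -24145 /348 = -69.38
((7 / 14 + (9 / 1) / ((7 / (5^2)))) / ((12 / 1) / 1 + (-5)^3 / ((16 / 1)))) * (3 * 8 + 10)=124304 / 469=265.04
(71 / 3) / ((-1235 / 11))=-781 / 3705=-0.21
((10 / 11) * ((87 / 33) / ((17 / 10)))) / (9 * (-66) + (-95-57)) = -1450 / 767261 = -0.00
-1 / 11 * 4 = -4 / 11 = -0.36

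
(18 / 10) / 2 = 9 / 10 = 0.90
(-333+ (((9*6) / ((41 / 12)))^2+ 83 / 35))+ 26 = -54.83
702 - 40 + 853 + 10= 1525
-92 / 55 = -1.67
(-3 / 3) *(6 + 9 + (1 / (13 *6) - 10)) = -391 / 78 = -5.01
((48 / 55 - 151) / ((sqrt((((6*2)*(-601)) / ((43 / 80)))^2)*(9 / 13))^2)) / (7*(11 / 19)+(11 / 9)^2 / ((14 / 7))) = -49022956723 / 135236151021312000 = -0.00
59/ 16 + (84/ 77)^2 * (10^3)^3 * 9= 20736000007139/ 1936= 10710743805.34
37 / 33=1.12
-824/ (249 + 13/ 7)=-1442/ 439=-3.28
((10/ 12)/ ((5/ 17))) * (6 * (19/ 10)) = 323/ 10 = 32.30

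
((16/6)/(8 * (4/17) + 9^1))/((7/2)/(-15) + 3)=272/3071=0.09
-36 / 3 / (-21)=4 / 7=0.57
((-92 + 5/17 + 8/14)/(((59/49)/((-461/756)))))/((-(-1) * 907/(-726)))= -67216105/1819442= -36.94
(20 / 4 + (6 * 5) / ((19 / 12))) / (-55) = -91 / 209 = -0.44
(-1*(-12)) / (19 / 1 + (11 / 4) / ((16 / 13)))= 256 / 453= 0.57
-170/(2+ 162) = -85/82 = -1.04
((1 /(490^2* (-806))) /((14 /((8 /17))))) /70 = -1 /403006649500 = -0.00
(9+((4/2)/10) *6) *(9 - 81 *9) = -7344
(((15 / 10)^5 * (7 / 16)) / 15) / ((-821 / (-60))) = 1701 / 105088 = 0.02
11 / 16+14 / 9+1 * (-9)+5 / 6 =-853 / 144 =-5.92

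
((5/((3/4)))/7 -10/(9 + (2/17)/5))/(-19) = 2510/306033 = 0.01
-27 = -27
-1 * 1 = -1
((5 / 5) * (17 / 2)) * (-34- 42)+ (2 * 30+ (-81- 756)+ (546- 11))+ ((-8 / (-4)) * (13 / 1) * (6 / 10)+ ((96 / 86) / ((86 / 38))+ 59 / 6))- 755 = -89699063 / 55470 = -1617.07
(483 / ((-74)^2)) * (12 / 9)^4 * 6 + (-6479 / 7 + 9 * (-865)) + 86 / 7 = -750056792 / 86247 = -8696.61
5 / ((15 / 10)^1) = 10 / 3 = 3.33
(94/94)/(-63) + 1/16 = 47/1008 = 0.05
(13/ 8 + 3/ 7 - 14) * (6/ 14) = -2007/ 392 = -5.12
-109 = -109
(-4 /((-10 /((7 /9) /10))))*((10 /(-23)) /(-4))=7 /2070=0.00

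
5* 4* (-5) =-100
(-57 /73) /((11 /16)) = -912 /803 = -1.14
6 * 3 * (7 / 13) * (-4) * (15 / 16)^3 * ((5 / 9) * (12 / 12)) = -118125 / 6656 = -17.75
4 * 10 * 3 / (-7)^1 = -120 / 7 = -17.14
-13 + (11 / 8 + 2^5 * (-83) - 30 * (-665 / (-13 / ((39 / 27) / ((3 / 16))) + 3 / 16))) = -127741 / 8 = -15967.62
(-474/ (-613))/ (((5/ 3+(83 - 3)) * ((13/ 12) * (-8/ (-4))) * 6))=0.00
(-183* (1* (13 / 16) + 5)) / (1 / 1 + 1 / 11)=-62403 / 64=-975.05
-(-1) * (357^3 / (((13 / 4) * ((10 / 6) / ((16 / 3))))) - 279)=2911936617 / 65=44799024.88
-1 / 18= -0.06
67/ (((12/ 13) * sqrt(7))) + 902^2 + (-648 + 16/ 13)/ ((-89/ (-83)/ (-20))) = 871 * sqrt(7)/ 84 + 955297108/ 1157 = 825694.77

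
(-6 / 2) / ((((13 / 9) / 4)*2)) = -54 / 13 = -4.15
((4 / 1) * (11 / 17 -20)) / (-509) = 1316 / 8653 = 0.15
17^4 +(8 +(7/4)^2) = 83532.06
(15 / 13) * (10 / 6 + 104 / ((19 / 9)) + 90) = 40165 / 247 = 162.61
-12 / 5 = -2.40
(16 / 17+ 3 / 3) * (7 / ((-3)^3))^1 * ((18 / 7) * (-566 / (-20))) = -3113 / 85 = -36.62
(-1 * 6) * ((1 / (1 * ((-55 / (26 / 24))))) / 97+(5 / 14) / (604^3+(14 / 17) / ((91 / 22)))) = 2215700318429 / 1818593161706860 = 0.00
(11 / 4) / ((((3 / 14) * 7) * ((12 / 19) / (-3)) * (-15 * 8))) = 209 / 2880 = 0.07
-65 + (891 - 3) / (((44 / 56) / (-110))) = -124385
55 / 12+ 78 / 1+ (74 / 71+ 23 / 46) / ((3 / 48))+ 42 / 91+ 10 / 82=48973177 / 454116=107.84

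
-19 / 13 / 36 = -19 / 468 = -0.04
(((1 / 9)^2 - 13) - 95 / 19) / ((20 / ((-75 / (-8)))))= -7285 / 864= -8.43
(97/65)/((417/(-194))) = -18818/27105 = -0.69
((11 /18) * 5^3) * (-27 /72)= -1375 /48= -28.65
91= 91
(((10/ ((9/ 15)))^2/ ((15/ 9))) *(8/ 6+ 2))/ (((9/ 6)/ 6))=20000/ 9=2222.22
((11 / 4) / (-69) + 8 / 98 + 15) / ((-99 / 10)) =-1.52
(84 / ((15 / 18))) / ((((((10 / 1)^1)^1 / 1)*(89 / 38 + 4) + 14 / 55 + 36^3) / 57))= 6004152 / 48822061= 0.12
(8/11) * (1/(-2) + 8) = 60/11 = 5.45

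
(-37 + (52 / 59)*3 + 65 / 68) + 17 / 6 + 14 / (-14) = -379937 / 12036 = -31.57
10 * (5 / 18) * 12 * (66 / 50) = 44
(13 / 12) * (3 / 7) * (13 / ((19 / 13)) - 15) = -377 / 133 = -2.83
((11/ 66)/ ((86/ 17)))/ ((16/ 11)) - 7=-6.98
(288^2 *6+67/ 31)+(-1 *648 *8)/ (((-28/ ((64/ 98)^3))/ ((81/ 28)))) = 88963996777603/ 178708831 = 497815.34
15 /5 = 3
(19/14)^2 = 361/196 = 1.84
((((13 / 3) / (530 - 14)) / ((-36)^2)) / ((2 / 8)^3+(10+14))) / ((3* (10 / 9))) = 13 / 160601130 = 0.00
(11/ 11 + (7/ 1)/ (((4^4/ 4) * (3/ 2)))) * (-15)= -515/ 32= -16.09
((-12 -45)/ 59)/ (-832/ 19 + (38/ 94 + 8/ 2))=50901/ 2075089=0.02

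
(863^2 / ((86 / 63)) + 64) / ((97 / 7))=328481657 / 8342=39376.85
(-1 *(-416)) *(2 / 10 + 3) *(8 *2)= 106496 / 5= 21299.20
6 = 6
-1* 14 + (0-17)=-31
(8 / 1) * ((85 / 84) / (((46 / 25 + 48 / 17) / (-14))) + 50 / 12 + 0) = 8950 / 991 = 9.03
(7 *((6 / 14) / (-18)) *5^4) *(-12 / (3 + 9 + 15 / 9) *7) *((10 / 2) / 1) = 131250 / 41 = 3201.22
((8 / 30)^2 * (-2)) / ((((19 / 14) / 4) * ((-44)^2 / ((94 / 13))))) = -10528 / 6724575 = -0.00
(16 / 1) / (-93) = -16 / 93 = -0.17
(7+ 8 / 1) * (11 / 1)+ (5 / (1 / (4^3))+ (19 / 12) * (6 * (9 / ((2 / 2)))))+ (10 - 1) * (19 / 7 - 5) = 7699 / 14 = 549.93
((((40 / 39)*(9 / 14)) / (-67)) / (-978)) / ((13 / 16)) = 160 / 12919543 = 0.00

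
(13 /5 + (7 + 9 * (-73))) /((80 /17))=-55029 /400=-137.57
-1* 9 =-9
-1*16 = -16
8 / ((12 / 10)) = 20 / 3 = 6.67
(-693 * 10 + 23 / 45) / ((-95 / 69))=7172021 / 1425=5033.00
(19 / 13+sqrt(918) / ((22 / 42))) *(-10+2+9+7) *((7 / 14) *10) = 760 / 13+2520 *sqrt(102) / 11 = 2372.17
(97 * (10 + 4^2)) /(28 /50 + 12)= 31525 /157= 200.80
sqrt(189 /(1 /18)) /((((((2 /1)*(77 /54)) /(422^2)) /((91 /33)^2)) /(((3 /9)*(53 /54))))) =5582844358*sqrt(42) /3993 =9061098.58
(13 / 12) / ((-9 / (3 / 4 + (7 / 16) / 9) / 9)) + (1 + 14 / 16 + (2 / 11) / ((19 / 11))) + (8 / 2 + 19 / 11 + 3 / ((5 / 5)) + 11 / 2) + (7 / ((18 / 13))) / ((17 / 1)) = 96021617 / 6139584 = 15.64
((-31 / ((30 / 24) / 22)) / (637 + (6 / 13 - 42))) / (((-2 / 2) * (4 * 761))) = 8866 / 29454505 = 0.00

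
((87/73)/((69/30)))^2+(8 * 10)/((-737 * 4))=501454480/2077633217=0.24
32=32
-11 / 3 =-3.67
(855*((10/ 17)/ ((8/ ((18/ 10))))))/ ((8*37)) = 7695/ 20128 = 0.38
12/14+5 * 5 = 181/7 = 25.86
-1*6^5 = -7776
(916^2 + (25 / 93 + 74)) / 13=78039115 / 1209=64548.48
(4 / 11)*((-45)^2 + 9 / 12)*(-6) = -48618 / 11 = -4419.82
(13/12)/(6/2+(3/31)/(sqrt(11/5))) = 137423/380376 - 403 * sqrt(55)/380376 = 0.35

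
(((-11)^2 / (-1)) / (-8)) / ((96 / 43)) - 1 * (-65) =55123 / 768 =71.77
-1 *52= -52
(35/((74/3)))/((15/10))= 35/37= 0.95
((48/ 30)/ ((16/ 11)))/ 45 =11/ 450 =0.02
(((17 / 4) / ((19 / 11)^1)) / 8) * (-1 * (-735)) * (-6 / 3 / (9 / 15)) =-229075 / 304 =-753.54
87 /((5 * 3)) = 29 /5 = 5.80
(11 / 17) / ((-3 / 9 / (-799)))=1551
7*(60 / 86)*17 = 3570 / 43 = 83.02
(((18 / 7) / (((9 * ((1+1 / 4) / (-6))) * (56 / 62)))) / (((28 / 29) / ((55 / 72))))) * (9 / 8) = -29667 / 21952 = -1.35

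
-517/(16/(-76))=9823/4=2455.75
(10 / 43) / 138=5 / 2967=0.00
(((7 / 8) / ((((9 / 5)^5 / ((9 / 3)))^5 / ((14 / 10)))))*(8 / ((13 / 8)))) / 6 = 11682510375976562500 / 115218195555482514247077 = 0.00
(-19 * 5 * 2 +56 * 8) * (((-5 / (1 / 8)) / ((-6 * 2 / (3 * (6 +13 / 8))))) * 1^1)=39345 / 2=19672.50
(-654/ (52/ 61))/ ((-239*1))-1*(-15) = 113157/ 6214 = 18.21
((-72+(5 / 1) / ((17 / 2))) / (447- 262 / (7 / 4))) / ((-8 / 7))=29743 / 141508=0.21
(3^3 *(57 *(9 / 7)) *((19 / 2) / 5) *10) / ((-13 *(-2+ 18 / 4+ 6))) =-526338 / 1547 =-340.23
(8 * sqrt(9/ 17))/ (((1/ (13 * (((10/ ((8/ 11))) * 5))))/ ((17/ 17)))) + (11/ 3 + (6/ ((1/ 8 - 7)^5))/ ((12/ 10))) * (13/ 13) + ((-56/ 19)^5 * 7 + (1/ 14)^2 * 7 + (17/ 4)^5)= -893188499623554743003/ 5359579277458560000 + 21450 * sqrt(17)/ 17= 5035.74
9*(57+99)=1404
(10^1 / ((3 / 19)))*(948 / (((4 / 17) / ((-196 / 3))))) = -50013320 / 3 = -16671106.67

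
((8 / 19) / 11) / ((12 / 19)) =2 / 33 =0.06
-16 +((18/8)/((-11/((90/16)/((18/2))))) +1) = -5325/352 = -15.13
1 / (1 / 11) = 11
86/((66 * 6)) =43/198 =0.22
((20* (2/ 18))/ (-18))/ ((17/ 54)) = -20/ 51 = -0.39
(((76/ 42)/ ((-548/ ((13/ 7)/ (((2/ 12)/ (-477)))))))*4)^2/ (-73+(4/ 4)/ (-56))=-592269515136/ 8774676421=-67.50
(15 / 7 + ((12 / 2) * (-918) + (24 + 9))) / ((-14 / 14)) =38310 / 7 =5472.86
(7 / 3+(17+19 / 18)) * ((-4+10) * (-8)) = -2936 / 3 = -978.67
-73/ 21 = -3.48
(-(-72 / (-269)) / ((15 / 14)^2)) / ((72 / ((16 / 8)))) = -392 / 60525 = -0.01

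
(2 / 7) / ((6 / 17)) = 17 / 21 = 0.81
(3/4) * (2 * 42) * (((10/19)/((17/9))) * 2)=11340/323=35.11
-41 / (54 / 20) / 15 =-1.01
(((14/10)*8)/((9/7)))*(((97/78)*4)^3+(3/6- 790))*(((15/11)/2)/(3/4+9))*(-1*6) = 61984555472/25447851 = 2435.75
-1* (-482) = 482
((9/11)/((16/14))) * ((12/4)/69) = 63/2024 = 0.03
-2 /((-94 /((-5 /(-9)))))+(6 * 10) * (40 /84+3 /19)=2141045 /56259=38.06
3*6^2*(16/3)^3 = 16384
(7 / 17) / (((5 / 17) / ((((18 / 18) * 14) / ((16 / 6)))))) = 147 / 20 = 7.35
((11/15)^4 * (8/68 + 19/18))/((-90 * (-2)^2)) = -0.00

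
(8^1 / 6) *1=4 / 3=1.33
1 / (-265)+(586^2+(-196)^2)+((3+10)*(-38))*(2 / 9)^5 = 5974584200651 / 15647985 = 381811.73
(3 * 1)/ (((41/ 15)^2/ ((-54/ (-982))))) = 18225/ 825371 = 0.02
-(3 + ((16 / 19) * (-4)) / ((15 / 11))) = -151 / 285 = -0.53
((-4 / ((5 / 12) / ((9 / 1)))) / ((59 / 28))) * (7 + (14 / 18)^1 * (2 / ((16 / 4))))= -89376 / 295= -302.97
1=1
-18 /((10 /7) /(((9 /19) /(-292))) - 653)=1134 /96619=0.01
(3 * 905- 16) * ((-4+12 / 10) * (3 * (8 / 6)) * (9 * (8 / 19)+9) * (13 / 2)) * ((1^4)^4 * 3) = -716195844 / 95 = -7538903.62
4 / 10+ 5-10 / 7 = 139 / 35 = 3.97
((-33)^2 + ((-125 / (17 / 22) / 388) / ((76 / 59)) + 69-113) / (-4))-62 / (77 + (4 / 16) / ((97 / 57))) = 32989954931073 / 30010586336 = 1099.28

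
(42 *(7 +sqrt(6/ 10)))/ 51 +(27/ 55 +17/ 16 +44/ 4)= 14 *sqrt(15)/ 85 +274039/ 14960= 18.96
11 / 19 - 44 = -825 / 19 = -43.42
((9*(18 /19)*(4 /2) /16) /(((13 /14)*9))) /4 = 0.03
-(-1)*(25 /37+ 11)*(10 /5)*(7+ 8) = 12960 /37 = 350.27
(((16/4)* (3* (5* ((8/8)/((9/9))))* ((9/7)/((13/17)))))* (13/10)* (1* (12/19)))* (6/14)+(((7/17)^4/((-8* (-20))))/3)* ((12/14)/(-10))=2208161287067/62206440800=35.50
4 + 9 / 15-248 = -1217 / 5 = -243.40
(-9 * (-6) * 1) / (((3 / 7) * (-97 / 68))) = -8568 / 97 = -88.33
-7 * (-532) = 3724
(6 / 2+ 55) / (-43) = -58 / 43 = -1.35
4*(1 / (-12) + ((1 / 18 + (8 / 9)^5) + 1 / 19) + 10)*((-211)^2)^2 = 94109336346557945 / 1121931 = 83881572348.53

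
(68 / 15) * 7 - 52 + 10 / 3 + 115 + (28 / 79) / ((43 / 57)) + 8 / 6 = 1696289 / 16985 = 99.87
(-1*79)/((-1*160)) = 79/160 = 0.49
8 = 8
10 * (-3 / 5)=-6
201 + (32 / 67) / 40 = 67339 / 335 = 201.01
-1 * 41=-41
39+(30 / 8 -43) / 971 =151319 / 3884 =38.96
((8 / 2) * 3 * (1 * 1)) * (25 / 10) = 30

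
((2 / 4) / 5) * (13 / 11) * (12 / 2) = 39 / 55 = 0.71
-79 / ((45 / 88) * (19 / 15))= -6952 / 57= -121.96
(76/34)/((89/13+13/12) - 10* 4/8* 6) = -5928/58531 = -0.10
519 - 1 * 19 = 500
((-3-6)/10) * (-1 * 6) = 27/5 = 5.40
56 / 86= 28 / 43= 0.65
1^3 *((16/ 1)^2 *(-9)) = -2304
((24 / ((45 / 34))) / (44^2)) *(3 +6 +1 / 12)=1853 / 21780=0.09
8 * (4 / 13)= 32 / 13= 2.46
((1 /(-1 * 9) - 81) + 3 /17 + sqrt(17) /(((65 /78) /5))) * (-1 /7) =1769 /153 - 6 * sqrt(17) /7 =8.03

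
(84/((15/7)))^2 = 38416/25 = 1536.64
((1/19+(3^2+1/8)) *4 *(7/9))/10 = 217/76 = 2.86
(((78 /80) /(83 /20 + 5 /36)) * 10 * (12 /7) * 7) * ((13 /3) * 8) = 182520 /193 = 945.70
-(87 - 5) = -82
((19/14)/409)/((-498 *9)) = -19/25663932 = -0.00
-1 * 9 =-9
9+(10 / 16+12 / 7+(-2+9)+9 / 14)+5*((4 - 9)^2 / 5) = 2463 / 56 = 43.98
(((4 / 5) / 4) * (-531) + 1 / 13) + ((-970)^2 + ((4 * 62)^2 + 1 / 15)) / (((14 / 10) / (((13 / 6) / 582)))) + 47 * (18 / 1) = 16232154089 / 4766580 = 3405.41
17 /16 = 1.06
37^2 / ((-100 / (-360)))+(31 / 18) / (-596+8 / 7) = 1846966099 / 374760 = 4928.40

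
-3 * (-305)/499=915/499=1.83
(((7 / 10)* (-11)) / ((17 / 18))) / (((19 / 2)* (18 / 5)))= -77 / 323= -0.24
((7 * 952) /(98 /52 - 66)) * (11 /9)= -1905904 /15003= -127.03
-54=-54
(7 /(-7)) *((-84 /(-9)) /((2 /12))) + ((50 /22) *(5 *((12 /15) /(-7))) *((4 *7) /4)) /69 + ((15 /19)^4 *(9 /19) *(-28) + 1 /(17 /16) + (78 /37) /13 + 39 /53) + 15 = -2784565701370864 /62652195683517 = -44.44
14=14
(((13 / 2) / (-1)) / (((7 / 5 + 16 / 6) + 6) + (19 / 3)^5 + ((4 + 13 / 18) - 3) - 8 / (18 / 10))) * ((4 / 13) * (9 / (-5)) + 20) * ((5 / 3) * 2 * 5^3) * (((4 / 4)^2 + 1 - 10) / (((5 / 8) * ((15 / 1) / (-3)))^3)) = -838729728 / 619470925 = -1.35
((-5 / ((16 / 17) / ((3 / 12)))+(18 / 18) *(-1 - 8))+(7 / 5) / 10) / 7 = -16301 / 11200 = -1.46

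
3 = 3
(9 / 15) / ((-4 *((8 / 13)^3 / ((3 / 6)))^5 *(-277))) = 153557679042272271 / 6237485483908136960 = 0.02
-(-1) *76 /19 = 4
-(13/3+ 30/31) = -5.30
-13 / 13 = -1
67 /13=5.15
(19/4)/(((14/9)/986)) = 84303/28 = 3010.82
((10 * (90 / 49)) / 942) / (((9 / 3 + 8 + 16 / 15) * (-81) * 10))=-25 / 12531897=-0.00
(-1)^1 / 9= -1 / 9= -0.11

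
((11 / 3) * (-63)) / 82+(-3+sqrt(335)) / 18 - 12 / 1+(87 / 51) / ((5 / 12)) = -113851 / 10455+sqrt(335) / 18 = -9.87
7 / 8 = 0.88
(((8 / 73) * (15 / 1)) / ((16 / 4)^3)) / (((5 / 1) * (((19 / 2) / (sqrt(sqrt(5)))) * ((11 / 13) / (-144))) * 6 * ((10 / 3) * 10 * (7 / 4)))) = -702 * 5^(1 / 4) / 2669975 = -0.00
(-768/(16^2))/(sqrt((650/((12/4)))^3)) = -9 * sqrt(78)/84500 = -0.00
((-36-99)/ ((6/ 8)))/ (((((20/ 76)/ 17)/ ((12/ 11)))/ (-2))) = 279072/ 11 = 25370.18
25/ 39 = 0.64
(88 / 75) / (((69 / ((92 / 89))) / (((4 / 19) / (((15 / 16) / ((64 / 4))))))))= 360448 / 5707125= 0.06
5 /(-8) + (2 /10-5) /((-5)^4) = -15817 /25000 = -0.63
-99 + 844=745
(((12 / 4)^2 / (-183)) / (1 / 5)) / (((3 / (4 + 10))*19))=-70 / 1159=-0.06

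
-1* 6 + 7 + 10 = 11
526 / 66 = 7.97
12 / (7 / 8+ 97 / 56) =336 / 73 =4.60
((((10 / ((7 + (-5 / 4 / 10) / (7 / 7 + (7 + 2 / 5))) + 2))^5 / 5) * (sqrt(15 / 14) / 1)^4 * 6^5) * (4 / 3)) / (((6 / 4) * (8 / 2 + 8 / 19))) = 153720176246784000000 / 250793089267291099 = 612.94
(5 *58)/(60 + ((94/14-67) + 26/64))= 64960/27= 2405.93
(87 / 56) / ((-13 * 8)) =-87 / 5824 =-0.01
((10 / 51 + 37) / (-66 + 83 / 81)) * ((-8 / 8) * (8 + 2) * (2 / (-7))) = -146340 / 89471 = -1.64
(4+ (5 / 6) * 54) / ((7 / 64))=448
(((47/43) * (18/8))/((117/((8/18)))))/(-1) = -47/5031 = -0.01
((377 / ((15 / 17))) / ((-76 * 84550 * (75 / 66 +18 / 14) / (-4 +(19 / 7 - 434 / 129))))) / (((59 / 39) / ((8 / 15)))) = 405087254 / 9001096824375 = 0.00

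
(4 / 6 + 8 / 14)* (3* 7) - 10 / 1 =16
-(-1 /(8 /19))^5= 2476099 /32768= 75.56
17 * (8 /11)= 136 /11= 12.36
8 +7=15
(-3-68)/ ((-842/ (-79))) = -5609/ 842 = -6.66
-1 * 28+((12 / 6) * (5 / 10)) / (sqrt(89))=-28+sqrt(89) / 89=-27.89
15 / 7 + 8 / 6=73 / 21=3.48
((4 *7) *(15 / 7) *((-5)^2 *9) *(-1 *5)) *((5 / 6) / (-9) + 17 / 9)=-121250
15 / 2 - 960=-1905 / 2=-952.50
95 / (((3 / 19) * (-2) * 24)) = -1805 / 144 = -12.53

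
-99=-99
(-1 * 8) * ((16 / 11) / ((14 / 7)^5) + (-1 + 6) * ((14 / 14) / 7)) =-468 / 77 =-6.08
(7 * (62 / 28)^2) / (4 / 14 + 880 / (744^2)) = 119.46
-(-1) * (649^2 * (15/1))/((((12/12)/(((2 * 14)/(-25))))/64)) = -2264376576/5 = -452875315.20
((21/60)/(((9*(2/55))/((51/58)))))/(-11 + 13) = 1309/2784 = 0.47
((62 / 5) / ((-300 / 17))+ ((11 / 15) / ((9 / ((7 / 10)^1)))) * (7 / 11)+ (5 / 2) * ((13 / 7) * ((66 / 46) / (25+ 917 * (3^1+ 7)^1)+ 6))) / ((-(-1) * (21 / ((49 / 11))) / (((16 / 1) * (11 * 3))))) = 3045.45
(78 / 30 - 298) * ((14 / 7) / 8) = -1477 / 20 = -73.85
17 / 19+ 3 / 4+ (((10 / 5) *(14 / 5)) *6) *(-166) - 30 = -2130263 / 380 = -5605.96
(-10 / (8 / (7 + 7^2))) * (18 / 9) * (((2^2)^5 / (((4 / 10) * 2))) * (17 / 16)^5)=-248474975 / 1024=-242651.34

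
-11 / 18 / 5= -11 / 90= -0.12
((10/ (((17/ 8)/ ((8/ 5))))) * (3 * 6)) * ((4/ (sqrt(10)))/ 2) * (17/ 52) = 28.02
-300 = -300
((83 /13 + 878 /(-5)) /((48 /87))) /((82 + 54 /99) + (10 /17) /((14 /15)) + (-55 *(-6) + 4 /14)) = -417533039 /562869840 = -0.74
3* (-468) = -1404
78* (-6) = -468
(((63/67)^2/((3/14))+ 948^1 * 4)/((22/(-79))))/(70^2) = -134622399/48391420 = -2.78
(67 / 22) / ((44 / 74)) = 2479 / 484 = 5.12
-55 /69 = -0.80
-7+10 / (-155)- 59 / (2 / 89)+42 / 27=-1468103 / 558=-2631.01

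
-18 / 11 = -1.64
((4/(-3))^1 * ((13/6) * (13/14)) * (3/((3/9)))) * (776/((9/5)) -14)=-634426/63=-10070.25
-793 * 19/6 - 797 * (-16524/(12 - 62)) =-39885559/150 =-265903.73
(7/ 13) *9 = 63/ 13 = 4.85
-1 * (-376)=376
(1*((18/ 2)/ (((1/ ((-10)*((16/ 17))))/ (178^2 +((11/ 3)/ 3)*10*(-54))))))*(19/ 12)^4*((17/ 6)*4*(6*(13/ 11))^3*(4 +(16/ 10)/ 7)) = -375608942593664/ 1331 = -282200557921.61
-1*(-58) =58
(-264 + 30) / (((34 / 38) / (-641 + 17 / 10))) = 14211639 / 85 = 167195.75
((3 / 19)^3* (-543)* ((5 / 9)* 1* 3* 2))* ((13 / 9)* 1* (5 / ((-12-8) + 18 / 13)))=2294175 / 829939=2.76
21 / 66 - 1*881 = -19375 / 22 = -880.68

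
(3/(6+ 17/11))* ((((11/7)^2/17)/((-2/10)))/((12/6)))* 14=-19965/9877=-2.02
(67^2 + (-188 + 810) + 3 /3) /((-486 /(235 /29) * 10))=-8.52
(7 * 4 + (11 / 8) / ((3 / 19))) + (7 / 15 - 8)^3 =-10552051 / 27000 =-390.82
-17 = -17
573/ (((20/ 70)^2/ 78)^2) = 2092550733/ 4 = 523137683.25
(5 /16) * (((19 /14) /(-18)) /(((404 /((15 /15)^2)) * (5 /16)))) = -19 /101808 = -0.00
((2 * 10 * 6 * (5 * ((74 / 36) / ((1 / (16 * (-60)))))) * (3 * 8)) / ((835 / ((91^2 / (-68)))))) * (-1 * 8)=-94125158400 / 2839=-33154335.47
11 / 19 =0.58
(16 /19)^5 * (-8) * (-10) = 33.88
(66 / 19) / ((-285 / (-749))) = 16478 / 1805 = 9.13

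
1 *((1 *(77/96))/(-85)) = -0.01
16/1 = 16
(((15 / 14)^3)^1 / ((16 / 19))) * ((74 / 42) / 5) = 158175 / 307328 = 0.51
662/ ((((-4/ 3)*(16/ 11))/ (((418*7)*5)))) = -79901745/ 16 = -4993859.06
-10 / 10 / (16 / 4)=-1 / 4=-0.25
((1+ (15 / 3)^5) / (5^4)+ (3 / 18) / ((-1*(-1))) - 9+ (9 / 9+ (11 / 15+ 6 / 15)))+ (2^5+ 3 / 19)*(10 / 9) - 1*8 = 5564467 / 213750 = 26.03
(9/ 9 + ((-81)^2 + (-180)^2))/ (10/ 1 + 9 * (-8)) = -628.42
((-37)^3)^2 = 2565726409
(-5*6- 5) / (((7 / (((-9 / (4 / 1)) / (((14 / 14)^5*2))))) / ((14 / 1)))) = 315 / 4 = 78.75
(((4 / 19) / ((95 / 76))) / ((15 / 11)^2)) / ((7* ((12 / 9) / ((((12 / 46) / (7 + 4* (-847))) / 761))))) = -968 / 983828314875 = -0.00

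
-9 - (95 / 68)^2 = -50641 / 4624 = -10.95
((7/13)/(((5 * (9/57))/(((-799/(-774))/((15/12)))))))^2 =45170701156/142374155625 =0.32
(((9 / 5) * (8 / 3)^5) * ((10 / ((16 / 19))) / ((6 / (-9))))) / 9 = -38912 / 81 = -480.40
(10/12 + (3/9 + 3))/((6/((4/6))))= 25/54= 0.46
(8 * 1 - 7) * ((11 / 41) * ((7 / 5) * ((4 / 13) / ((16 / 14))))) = 539 / 5330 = 0.10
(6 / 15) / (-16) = -0.02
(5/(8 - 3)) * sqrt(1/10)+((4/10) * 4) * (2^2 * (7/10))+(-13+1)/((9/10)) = -664/75+sqrt(10)/10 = -8.54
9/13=0.69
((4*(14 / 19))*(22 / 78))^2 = 379456 / 549081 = 0.69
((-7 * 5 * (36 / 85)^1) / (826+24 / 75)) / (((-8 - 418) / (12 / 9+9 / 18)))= 0.00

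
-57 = -57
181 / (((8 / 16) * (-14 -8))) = -181 / 11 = -16.45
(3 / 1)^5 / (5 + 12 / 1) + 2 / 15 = 3679 / 255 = 14.43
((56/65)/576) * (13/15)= 7/5400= 0.00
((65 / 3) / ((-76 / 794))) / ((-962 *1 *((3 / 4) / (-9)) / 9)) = -17865 / 703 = -25.41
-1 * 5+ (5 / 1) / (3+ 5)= -35 / 8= -4.38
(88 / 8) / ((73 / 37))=407 / 73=5.58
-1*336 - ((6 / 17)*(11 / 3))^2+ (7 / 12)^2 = -14038511 / 41616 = -337.33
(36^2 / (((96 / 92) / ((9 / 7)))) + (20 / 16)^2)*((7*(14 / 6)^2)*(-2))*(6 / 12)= -8772127 / 144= -60917.55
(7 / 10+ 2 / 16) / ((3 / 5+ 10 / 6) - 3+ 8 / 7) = 693 / 344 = 2.01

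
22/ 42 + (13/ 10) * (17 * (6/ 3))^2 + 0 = 157849/ 105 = 1503.32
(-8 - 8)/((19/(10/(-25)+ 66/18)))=-784/285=-2.75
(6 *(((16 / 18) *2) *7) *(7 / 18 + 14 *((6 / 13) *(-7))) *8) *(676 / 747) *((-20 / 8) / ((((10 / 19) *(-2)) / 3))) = -172707.63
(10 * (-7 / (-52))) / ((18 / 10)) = 0.75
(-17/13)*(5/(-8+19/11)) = 935/897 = 1.04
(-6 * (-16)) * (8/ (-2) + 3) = -96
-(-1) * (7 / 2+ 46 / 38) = 179 / 38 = 4.71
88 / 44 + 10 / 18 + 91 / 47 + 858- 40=347914 / 423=822.49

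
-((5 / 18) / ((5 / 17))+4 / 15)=-109 / 90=-1.21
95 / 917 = 0.10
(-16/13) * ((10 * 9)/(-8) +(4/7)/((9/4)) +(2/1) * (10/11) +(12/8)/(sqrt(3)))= 7828/693- 8 * sqrt(3)/13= 10.23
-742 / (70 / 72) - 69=-4161 / 5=-832.20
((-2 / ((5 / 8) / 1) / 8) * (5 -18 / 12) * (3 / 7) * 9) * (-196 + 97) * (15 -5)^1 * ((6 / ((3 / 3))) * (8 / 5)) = 256608 / 5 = 51321.60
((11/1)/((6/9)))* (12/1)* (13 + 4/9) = 2662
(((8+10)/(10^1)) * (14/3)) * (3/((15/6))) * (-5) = -252/5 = -50.40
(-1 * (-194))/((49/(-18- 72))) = -17460/49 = -356.33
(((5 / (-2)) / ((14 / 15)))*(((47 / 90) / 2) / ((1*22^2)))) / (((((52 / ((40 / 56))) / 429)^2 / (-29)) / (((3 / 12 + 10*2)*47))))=1945852875 / 1404928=1385.02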